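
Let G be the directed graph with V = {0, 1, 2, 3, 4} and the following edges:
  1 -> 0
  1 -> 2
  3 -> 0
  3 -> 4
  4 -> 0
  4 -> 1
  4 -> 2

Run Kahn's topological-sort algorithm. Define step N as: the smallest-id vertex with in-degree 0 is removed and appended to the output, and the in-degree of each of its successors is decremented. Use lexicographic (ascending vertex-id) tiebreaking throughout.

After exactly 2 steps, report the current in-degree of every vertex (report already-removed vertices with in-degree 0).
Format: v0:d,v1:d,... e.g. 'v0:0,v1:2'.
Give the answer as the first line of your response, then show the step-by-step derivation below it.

v0:1,v1:0,v2:1,v3:0,v4:0

step 1: output 3; order=[3]; indeg=(2,1,2,0,0)
step 2: output 4; order=[3,4]; indeg=(1,0,1,0,0)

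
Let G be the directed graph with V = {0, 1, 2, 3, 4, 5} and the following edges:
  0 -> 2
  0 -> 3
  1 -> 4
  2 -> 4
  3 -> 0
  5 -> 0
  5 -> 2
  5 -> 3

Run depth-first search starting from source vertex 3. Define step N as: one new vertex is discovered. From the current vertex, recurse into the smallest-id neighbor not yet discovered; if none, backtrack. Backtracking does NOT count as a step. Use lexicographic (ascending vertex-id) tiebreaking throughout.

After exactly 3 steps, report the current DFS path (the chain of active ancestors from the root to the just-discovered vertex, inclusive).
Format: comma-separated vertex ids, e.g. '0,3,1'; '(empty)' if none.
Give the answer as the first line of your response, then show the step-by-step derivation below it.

3,0,2

step 1: discover 3; path=3; order=3
step 2: discover 0; path=3>0; order=3,0
step 3: discover 2; path=3>0>2; order=3,0,2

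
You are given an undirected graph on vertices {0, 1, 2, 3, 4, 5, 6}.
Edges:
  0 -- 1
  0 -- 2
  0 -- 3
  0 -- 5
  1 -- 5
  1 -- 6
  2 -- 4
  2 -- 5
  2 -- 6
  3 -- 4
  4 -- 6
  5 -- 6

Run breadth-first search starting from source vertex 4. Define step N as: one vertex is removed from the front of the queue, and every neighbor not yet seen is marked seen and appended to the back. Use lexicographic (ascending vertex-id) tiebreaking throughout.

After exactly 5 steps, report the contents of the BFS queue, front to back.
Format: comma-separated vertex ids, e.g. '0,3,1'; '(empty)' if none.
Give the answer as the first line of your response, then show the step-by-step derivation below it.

5,1

step 1: dequeue 4; queue=[2,3,6]; order=4
step 2: dequeue 2; queue=[3,6,0,5]; order=4,2
step 3: dequeue 3; queue=[6,0,5]; order=4,2,3
step 4: dequeue 6; queue=[0,5,1]; order=4,2,3,6
step 5: dequeue 0; queue=[5,1]; order=4,2,3,6,0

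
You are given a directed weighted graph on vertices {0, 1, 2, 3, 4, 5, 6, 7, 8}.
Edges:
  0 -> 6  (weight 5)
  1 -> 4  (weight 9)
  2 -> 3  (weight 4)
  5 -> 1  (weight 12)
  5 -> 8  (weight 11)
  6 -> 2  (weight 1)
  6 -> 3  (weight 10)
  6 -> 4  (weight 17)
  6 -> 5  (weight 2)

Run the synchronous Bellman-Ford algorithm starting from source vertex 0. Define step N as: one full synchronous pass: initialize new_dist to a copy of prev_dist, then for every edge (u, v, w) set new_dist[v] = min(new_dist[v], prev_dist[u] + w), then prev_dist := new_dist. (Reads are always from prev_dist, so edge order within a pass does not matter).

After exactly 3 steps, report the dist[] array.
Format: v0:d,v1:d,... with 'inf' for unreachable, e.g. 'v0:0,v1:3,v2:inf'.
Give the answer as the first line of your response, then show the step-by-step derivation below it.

v0:0,v1:19,v2:6,v3:10,v4:22,v5:7,v6:5,v7:inf,v8:18

step 1: dist = v0:0,v1:inf,v2:inf,v3:inf,v4:inf,v5:inf,v6:5,v7:inf,v8:inf
step 2: dist = v0:0,v1:inf,v2:6,v3:15,v4:22,v5:7,v6:5,v7:inf,v8:inf
step 3: dist = v0:0,v1:19,v2:6,v3:10,v4:22,v5:7,v6:5,v7:inf,v8:18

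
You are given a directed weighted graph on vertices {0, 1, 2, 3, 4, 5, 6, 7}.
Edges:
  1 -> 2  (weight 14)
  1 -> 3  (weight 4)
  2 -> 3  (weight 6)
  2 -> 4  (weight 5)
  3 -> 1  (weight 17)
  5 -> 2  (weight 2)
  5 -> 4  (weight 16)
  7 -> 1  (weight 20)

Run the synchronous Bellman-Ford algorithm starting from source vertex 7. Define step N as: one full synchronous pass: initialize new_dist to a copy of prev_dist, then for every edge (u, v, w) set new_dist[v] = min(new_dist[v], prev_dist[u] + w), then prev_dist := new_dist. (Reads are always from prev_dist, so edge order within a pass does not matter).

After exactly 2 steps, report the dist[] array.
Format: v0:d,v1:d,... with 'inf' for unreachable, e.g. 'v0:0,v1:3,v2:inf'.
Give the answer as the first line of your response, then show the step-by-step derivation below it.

v0:inf,v1:20,v2:34,v3:24,v4:inf,v5:inf,v6:inf,v7:0

step 1: dist = v0:inf,v1:20,v2:inf,v3:inf,v4:inf,v5:inf,v6:inf,v7:0
step 2: dist = v0:inf,v1:20,v2:34,v3:24,v4:inf,v5:inf,v6:inf,v7:0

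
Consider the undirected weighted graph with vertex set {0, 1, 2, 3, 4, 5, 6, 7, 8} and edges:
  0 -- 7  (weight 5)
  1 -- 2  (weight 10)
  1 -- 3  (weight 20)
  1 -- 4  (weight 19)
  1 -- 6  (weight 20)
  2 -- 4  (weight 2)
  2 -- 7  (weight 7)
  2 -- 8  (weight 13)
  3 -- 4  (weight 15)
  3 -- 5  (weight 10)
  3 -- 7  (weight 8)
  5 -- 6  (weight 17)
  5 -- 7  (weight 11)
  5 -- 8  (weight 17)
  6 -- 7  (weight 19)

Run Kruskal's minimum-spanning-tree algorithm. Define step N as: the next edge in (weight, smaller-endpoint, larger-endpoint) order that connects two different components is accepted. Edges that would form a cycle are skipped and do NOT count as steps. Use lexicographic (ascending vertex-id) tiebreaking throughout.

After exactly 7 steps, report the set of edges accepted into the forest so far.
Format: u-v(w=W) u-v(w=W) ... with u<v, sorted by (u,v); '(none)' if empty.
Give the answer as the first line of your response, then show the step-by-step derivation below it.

0-7(w=5) 1-2(w=10) 2-4(w=2) 2-7(w=7) 2-8(w=13) 3-5(w=10) 3-7(w=8)

step 1: add edge 2-4 (w=2); MST = {2-4(w=2)}
step 2: add edge 0-7 (w=5); MST = {0-7(w=5) 2-4(w=2)}
step 3: add edge 2-7 (w=7); MST = {0-7(w=5) 2-4(w=2) 2-7(w=7)}
step 4: add edge 3-7 (w=8); MST = {0-7(w=5) 2-4(w=2) 2-7(w=7) 3-7(w=8)}
step 5: add edge 1-2 (w=10); MST = {0-7(w=5) 1-2(w=10) 2-4(w=2) 2-7(w=7) 3-7(w=8)}
step 6: add edge 3-5 (w=10); MST = {0-7(w=5) 1-2(w=10) 2-4(w=2) 2-7(w=7) 3-5(w=10) 3-7(w=8)}
step 7: add edge 2-8 (w=13); MST = {0-7(w=5) 1-2(w=10) 2-4(w=2) 2-7(w=7) 2-8(w=13) 3-5(w=10) 3-7(w=8)}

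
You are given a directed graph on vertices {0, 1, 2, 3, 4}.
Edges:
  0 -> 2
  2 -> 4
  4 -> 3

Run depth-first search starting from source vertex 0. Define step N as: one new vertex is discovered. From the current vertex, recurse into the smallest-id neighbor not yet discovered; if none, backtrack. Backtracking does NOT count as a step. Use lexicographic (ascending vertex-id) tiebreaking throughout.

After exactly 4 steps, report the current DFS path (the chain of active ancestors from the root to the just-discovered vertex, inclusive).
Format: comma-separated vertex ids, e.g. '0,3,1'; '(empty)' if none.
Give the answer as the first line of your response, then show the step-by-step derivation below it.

0,2,4,3

step 1: discover 0; path=0; order=0
step 2: discover 2; path=0>2; order=0,2
step 3: discover 4; path=0>2>4; order=0,2,4
step 4: discover 3; path=0>2>4>3; order=0,2,4,3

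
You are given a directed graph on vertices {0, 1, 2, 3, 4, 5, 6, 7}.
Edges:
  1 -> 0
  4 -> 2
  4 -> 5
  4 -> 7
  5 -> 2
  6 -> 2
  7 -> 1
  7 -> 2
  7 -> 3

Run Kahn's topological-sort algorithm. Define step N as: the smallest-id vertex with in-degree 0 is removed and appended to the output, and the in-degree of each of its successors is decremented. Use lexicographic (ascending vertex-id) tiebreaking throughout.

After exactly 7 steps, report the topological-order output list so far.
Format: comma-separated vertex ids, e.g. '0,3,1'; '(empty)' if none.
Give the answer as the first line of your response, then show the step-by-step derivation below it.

4,5,6,7,1,0,2

step 1: output 4; order=[4]; indeg=(1,1,3,1,0,0,0,0)
step 2: output 5; order=[4,5]; indeg=(1,1,2,1,0,0,0,0)
step 3: output 6; order=[4,5,6]; indeg=(1,1,1,1,0,0,0,0)
step 4: output 7; order=[4,5,6,7]; indeg=(1,0,0,0,0,0,0,0)
step 5: output 1; order=[4,5,6,7,1]; indeg=(0,0,0,0,0,0,0,0)
step 6: output 0; order=[4,5,6,7,1,0]; indeg=(0,0,0,0,0,0,0,0)
step 7: output 2; order=[4,5,6,7,1,0,2]; indeg=(0,0,0,0,0,0,0,0)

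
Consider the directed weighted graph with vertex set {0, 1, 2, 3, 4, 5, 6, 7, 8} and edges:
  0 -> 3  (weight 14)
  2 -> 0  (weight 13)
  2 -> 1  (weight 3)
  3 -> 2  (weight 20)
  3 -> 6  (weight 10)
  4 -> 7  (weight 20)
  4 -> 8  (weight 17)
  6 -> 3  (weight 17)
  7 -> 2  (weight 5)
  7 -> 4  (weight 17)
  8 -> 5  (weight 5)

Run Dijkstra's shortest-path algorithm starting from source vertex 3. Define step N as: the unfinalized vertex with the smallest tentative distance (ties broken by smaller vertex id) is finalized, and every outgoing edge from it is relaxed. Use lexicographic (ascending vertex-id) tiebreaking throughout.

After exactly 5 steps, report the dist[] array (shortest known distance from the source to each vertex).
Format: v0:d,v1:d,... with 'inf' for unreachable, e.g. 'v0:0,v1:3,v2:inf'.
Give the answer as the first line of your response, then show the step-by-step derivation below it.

v0:33,v1:23,v2:20,v3:0,v4:inf,v5:inf,v6:10,v7:inf,v8:inf

step 1: dist = v0:inf,v1:inf,v2:20,v3:0,v4:inf,v5:inf,v6:10,v7:inf,v8:inf
step 2: dist = v0:inf,v1:inf,v2:20,v3:0,v4:inf,v5:inf,v6:10,v7:inf,v8:inf
step 3: dist = v0:33,v1:23,v2:20,v3:0,v4:inf,v5:inf,v6:10,v7:inf,v8:inf
step 4: dist = v0:33,v1:23,v2:20,v3:0,v4:inf,v5:inf,v6:10,v7:inf,v8:inf
step 5: dist = v0:33,v1:23,v2:20,v3:0,v4:inf,v5:inf,v6:10,v7:inf,v8:inf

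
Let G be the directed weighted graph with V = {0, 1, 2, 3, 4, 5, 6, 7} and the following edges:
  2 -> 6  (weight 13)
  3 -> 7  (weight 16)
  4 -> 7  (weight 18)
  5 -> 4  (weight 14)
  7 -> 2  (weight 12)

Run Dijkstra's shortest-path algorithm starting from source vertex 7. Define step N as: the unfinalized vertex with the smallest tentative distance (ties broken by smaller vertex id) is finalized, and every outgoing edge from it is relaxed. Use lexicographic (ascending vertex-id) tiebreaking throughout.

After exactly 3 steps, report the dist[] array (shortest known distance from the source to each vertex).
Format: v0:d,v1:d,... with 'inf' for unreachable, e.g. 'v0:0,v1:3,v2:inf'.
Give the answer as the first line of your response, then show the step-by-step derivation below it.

v0:inf,v1:inf,v2:12,v3:inf,v4:inf,v5:inf,v6:25,v7:0

step 1: dist = v0:inf,v1:inf,v2:12,v3:inf,v4:inf,v5:inf,v6:inf,v7:0
step 2: dist = v0:inf,v1:inf,v2:12,v3:inf,v4:inf,v5:inf,v6:25,v7:0
step 3: dist = v0:inf,v1:inf,v2:12,v3:inf,v4:inf,v5:inf,v6:25,v7:0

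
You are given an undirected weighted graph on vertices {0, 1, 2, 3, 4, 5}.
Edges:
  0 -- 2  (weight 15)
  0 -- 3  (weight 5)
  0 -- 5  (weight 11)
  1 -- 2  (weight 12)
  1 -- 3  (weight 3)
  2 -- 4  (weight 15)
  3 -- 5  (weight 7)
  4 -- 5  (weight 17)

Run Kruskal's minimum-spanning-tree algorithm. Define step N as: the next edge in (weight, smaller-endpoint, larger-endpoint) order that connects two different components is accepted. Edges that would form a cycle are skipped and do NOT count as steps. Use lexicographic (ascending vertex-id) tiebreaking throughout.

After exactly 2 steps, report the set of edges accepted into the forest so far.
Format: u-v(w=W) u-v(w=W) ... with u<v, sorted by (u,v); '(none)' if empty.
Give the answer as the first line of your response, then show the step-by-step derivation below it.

0-3(w=5) 1-3(w=3)

step 1: add edge 1-3 (w=3); MST = {1-3(w=3)}
step 2: add edge 0-3 (w=5); MST = {0-3(w=5) 1-3(w=3)}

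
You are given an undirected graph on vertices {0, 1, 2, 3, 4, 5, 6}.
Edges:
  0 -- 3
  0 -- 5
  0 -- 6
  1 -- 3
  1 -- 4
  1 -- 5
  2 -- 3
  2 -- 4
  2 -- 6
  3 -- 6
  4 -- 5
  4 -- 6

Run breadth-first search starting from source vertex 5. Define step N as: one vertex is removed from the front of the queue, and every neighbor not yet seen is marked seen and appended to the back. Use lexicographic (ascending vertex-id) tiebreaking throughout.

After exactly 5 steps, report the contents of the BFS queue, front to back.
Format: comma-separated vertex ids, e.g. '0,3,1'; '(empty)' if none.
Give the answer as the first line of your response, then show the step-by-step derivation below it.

6,2

step 1: dequeue 5; queue=[0,1,4]; order=5
step 2: dequeue 0; queue=[1,4,3,6]; order=5,0
step 3: dequeue 1; queue=[4,3,6]; order=5,0,1
step 4: dequeue 4; queue=[3,6,2]; order=5,0,1,4
step 5: dequeue 3; queue=[6,2]; order=5,0,1,4,3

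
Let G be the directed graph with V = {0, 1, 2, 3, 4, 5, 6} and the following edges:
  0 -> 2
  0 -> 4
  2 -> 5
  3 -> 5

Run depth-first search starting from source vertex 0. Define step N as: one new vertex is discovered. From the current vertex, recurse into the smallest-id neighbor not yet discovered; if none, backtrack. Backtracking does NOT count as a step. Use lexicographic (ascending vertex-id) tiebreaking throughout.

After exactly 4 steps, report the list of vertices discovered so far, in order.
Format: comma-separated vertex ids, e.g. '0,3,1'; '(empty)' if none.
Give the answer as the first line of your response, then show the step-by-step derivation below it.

0,2,5,4

step 1: discover 0; path=0; order=0
step 2: discover 2; path=0>2; order=0,2
step 3: discover 5; path=0>2>5; order=0,2,5
step 4: discover 4; path=0>4; order=0,2,5,4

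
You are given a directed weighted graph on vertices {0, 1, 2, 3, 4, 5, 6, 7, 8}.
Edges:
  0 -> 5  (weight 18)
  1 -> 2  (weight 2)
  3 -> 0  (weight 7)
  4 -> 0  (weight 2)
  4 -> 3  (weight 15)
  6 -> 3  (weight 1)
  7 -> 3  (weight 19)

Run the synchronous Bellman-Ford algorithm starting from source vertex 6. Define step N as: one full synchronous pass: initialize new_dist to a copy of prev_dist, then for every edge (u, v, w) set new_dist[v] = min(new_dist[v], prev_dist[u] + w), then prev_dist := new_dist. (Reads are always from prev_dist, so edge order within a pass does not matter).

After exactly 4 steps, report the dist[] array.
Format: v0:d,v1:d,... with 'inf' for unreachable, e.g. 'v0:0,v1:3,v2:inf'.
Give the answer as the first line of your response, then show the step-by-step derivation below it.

v0:8,v1:inf,v2:inf,v3:1,v4:inf,v5:26,v6:0,v7:inf,v8:inf

step 1: dist = v0:inf,v1:inf,v2:inf,v3:1,v4:inf,v5:inf,v6:0,v7:inf,v8:inf
step 2: dist = v0:8,v1:inf,v2:inf,v3:1,v4:inf,v5:inf,v6:0,v7:inf,v8:inf
step 3: dist = v0:8,v1:inf,v2:inf,v3:1,v4:inf,v5:26,v6:0,v7:inf,v8:inf
step 4: dist = v0:8,v1:inf,v2:inf,v3:1,v4:inf,v5:26,v6:0,v7:inf,v8:inf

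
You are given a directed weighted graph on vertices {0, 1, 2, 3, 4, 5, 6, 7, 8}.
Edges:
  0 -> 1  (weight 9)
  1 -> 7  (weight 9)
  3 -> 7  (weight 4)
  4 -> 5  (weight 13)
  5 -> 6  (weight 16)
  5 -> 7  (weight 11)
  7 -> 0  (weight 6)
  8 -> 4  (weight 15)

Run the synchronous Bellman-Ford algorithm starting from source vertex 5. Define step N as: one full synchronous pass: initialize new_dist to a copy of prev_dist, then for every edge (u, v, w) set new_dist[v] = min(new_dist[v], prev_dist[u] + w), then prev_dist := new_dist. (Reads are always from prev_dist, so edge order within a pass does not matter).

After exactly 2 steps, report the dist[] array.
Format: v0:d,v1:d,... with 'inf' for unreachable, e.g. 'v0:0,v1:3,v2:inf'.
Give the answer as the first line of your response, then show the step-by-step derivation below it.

v0:17,v1:inf,v2:inf,v3:inf,v4:inf,v5:0,v6:16,v7:11,v8:inf

step 1: dist = v0:inf,v1:inf,v2:inf,v3:inf,v4:inf,v5:0,v6:16,v7:11,v8:inf
step 2: dist = v0:17,v1:inf,v2:inf,v3:inf,v4:inf,v5:0,v6:16,v7:11,v8:inf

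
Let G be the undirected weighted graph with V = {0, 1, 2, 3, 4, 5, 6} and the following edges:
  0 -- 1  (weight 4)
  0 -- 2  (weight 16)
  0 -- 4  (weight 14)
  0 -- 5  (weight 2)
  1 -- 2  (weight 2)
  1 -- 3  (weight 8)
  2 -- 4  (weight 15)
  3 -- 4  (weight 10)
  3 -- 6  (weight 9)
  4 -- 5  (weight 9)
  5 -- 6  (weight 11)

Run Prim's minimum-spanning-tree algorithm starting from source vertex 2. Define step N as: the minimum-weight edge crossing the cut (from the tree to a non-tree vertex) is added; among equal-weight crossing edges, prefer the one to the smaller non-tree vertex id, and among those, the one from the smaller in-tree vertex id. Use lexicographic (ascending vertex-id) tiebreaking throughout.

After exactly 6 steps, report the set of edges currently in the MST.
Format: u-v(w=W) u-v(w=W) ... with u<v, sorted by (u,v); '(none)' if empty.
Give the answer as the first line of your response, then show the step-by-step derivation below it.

0-1(w=4) 0-5(w=2) 1-2(w=2) 1-3(w=8) 3-6(w=9) 4-5(w=9)

step 1: add edge 1-2 (w=2); MST = {1-2(w=2)}
step 2: add edge 0-1 (w=4); MST = {0-1(w=4) 1-2(w=2)}
step 3: add edge 0-5 (w=2); MST = {0-1(w=4) 0-5(w=2) 1-2(w=2)}
step 4: add edge 1-3 (w=8); MST = {0-1(w=4) 0-5(w=2) 1-2(w=2) 1-3(w=8)}
step 5: add edge 4-5 (w=9); MST = {0-1(w=4) 0-5(w=2) 1-2(w=2) 1-3(w=8) 4-5(w=9)}
step 6: add edge 3-6 (w=9); MST = {0-1(w=4) 0-5(w=2) 1-2(w=2) 1-3(w=8) 3-6(w=9) 4-5(w=9)}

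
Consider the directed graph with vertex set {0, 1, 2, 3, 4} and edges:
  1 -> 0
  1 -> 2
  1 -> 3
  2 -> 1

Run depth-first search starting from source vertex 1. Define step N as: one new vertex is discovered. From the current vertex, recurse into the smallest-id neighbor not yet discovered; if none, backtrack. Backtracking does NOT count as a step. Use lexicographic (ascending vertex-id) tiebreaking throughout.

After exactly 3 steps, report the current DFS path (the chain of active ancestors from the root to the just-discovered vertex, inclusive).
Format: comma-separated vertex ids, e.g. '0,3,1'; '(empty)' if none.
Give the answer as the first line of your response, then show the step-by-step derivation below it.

1,2

step 1: discover 1; path=1; order=1
step 2: discover 0; path=1>0; order=1,0
step 3: discover 2; path=1>2; order=1,0,2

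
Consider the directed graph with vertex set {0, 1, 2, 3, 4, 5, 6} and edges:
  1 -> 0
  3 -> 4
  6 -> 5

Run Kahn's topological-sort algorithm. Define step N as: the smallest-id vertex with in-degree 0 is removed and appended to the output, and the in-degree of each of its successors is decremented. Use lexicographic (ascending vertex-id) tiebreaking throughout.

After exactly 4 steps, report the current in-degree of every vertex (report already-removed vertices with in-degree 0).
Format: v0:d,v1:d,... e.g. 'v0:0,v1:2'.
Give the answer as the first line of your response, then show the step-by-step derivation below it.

v0:0,v1:0,v2:0,v3:0,v4:0,v5:1,v6:0

step 1: output 1; order=[1]; indeg=(0,0,0,0,1,1,0)
step 2: output 0; order=[1,0]; indeg=(0,0,0,0,1,1,0)
step 3: output 2; order=[1,0,2]; indeg=(0,0,0,0,1,1,0)
step 4: output 3; order=[1,0,2,3]; indeg=(0,0,0,0,0,1,0)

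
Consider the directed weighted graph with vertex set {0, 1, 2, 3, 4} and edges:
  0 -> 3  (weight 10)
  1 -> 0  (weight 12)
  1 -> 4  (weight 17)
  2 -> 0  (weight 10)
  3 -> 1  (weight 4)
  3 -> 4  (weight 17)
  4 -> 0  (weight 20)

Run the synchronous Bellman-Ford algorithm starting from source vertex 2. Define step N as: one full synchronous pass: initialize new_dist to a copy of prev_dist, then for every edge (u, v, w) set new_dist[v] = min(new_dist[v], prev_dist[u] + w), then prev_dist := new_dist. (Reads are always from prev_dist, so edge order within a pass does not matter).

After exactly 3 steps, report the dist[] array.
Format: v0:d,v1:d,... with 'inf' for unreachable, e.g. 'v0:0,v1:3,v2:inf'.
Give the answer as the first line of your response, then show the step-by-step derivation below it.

v0:10,v1:24,v2:0,v3:20,v4:37

step 1: dist = v0:10,v1:inf,v2:0,v3:inf,v4:inf
step 2: dist = v0:10,v1:inf,v2:0,v3:20,v4:inf
step 3: dist = v0:10,v1:24,v2:0,v3:20,v4:37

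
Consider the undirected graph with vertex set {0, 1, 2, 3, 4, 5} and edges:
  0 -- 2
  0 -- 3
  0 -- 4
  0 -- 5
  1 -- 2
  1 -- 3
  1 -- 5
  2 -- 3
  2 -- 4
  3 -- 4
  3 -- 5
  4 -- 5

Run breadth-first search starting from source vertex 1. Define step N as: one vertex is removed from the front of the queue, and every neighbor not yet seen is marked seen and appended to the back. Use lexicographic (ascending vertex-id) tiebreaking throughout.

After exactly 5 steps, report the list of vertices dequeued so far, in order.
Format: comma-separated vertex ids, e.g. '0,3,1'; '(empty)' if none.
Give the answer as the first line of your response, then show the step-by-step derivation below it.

1,2,3,5,0

step 1: dequeue 1; queue=[2,3,5]; order=1
step 2: dequeue 2; queue=[3,5,0,4]; order=1,2
step 3: dequeue 3; queue=[5,0,4]; order=1,2,3
step 4: dequeue 5; queue=[0,4]; order=1,2,3,5
step 5: dequeue 0; queue=[4]; order=1,2,3,5,0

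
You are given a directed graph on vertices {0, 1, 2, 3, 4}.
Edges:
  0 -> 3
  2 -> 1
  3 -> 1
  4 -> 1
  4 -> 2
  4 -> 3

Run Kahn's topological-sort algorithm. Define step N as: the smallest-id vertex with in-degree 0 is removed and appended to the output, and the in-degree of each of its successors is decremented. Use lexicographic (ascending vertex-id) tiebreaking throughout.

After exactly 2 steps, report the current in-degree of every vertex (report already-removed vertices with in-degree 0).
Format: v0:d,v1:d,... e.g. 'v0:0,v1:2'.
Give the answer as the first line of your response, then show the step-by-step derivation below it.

v0:0,v1:2,v2:0,v3:0,v4:0

step 1: output 0; order=[0]; indeg=(0,3,1,1,0)
step 2: output 4; order=[0,4]; indeg=(0,2,0,0,0)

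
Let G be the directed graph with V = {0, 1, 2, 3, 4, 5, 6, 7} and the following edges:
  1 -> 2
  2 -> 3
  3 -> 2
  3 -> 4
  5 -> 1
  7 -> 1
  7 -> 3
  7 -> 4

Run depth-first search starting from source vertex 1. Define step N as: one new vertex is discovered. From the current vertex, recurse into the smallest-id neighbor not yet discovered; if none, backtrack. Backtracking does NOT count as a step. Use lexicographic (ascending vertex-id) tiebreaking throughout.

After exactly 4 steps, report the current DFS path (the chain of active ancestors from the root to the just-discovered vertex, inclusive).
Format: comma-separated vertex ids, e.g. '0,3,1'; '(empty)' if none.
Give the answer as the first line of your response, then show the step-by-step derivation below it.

1,2,3,4

step 1: discover 1; path=1; order=1
step 2: discover 2; path=1>2; order=1,2
step 3: discover 3; path=1>2>3; order=1,2,3
step 4: discover 4; path=1>2>3>4; order=1,2,3,4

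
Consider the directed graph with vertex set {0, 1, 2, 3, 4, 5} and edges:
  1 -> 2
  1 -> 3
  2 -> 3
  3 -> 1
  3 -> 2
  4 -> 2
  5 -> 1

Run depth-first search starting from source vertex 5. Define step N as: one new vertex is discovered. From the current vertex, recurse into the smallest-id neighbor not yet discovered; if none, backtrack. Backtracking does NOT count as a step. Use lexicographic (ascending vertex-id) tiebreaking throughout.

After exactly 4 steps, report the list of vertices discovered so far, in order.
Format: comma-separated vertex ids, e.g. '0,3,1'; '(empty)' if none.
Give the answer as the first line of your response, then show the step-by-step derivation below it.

5,1,2,3

step 1: discover 5; path=5; order=5
step 2: discover 1; path=5>1; order=5,1
step 3: discover 2; path=5>1>2; order=5,1,2
step 4: discover 3; path=5>1>2>3; order=5,1,2,3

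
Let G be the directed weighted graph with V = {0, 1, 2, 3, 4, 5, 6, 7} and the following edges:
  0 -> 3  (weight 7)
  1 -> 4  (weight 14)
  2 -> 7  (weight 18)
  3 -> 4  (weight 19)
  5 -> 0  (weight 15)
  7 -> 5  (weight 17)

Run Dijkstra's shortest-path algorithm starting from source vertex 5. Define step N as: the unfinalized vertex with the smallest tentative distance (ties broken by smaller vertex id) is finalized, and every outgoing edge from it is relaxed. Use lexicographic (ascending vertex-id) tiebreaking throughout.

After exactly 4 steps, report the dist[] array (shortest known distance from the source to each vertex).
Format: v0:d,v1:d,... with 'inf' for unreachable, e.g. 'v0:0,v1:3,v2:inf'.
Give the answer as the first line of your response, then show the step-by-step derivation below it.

v0:15,v1:inf,v2:inf,v3:22,v4:41,v5:0,v6:inf,v7:inf

step 1: dist = v0:15,v1:inf,v2:inf,v3:inf,v4:inf,v5:0,v6:inf,v7:inf
step 2: dist = v0:15,v1:inf,v2:inf,v3:22,v4:inf,v5:0,v6:inf,v7:inf
step 3: dist = v0:15,v1:inf,v2:inf,v3:22,v4:41,v5:0,v6:inf,v7:inf
step 4: dist = v0:15,v1:inf,v2:inf,v3:22,v4:41,v5:0,v6:inf,v7:inf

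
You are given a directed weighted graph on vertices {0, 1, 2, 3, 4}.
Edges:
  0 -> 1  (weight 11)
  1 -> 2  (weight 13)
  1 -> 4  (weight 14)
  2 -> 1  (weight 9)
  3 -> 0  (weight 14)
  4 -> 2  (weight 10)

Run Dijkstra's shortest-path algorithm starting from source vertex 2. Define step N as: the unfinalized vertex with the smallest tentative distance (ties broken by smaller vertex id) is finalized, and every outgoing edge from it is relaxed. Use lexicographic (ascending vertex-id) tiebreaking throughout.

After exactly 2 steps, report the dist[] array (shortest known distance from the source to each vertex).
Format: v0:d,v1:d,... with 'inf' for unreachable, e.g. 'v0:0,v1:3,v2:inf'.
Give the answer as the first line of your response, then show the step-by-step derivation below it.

v0:inf,v1:9,v2:0,v3:inf,v4:23

step 1: dist = v0:inf,v1:9,v2:0,v3:inf,v4:inf
step 2: dist = v0:inf,v1:9,v2:0,v3:inf,v4:23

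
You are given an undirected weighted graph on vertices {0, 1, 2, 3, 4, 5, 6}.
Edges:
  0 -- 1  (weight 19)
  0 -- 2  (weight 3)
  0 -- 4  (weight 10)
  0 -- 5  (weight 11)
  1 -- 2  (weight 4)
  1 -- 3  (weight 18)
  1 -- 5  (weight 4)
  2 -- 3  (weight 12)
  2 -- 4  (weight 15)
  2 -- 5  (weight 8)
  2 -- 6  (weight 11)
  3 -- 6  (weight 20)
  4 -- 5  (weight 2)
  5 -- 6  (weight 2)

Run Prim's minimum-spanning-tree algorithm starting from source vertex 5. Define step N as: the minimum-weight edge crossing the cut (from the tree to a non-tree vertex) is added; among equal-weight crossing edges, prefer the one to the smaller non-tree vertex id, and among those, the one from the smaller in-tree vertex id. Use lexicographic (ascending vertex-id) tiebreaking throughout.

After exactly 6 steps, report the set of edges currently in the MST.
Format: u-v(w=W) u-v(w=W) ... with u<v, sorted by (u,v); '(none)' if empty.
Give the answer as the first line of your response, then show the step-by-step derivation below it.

0-2(w=3) 1-2(w=4) 1-5(w=4) 2-3(w=12) 4-5(w=2) 5-6(w=2)

step 1: add edge 4-5 (w=2); MST = {4-5(w=2)}
step 2: add edge 5-6 (w=2); MST = {4-5(w=2) 5-6(w=2)}
step 3: add edge 1-5 (w=4); MST = {1-5(w=4) 4-5(w=2) 5-6(w=2)}
step 4: add edge 1-2 (w=4); MST = {1-2(w=4) 1-5(w=4) 4-5(w=2) 5-6(w=2)}
step 5: add edge 0-2 (w=3); MST = {0-2(w=3) 1-2(w=4) 1-5(w=4) 4-5(w=2) 5-6(w=2)}
step 6: add edge 2-3 (w=12); MST = {0-2(w=3) 1-2(w=4) 1-5(w=4) 2-3(w=12) 4-5(w=2) 5-6(w=2)}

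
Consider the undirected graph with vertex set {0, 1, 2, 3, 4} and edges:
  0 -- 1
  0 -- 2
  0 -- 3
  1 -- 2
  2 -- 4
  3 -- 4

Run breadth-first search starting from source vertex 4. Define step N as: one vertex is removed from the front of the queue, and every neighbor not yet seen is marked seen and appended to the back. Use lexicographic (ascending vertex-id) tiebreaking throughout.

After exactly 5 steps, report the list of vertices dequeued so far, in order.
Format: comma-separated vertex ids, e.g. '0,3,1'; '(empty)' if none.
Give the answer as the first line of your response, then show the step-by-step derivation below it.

4,2,3,0,1

step 1: dequeue 4; queue=[2,3]; order=4
step 2: dequeue 2; queue=[3,0,1]; order=4,2
step 3: dequeue 3; queue=[0,1]; order=4,2,3
step 4: dequeue 0; queue=[1]; order=4,2,3,0
step 5: dequeue 1; queue=[(empty)]; order=4,2,3,0,1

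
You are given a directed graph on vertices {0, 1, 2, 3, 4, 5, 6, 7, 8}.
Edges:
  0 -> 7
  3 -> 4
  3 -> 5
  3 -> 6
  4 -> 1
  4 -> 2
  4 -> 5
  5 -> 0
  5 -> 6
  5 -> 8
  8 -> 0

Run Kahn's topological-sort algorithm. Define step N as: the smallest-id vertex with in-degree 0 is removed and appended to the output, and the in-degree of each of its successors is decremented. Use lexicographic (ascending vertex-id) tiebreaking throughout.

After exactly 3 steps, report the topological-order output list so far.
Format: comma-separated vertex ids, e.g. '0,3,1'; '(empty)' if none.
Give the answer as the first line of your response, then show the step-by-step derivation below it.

3,4,1

step 1: output 3; order=[3]; indeg=(2,1,1,0,0,1,1,1,1)
step 2: output 4; order=[3,4]; indeg=(2,0,0,0,0,0,1,1,1)
step 3: output 1; order=[3,4,1]; indeg=(2,0,0,0,0,0,1,1,1)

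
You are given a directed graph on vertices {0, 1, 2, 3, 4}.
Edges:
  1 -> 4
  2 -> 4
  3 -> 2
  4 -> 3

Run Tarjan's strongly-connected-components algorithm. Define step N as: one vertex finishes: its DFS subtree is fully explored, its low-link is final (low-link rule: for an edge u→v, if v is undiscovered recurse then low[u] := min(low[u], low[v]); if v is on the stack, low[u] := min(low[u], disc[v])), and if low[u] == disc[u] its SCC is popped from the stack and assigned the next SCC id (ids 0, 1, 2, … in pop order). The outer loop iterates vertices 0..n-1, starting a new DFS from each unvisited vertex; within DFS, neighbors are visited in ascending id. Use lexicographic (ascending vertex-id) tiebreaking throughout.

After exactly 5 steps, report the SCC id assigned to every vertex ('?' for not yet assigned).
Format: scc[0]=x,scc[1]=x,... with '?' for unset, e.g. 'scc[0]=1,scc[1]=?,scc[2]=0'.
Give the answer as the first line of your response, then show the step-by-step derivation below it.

scc[0]=0,scc[1]=2,scc[2]=1,scc[3]=1,scc[4]=1

step 1: low=(low[0]=0,low[1]=?,low[2]=?,low[3]=?,low[4]=?); scc=(scc[0]=0,scc[1]=?,scc[2]=?,scc[3]=?,scc[4]=?)
step 2: low=(low[0]=0,low[1]=1,low[2]=2,low[3]=3,low[4]=2); scc=(scc[0]=0,scc[1]=?,scc[2]=?,scc[3]=?,scc[4]=?)
step 3: low=(low[0]=0,low[1]=1,low[2]=2,low[3]=2,low[4]=2); scc=(scc[0]=0,scc[1]=?,scc[2]=?,scc[3]=?,scc[4]=?)
step 4: low=(low[0]=0,low[1]=1,low[2]=2,low[3]=2,low[4]=2); scc=(scc[0]=0,scc[1]=?,scc[2]=1,scc[3]=1,scc[4]=1)
step 5: low=(low[0]=0,low[1]=1,low[2]=2,low[3]=2,low[4]=2); scc=(scc[0]=0,scc[1]=2,scc[2]=1,scc[3]=1,scc[4]=1)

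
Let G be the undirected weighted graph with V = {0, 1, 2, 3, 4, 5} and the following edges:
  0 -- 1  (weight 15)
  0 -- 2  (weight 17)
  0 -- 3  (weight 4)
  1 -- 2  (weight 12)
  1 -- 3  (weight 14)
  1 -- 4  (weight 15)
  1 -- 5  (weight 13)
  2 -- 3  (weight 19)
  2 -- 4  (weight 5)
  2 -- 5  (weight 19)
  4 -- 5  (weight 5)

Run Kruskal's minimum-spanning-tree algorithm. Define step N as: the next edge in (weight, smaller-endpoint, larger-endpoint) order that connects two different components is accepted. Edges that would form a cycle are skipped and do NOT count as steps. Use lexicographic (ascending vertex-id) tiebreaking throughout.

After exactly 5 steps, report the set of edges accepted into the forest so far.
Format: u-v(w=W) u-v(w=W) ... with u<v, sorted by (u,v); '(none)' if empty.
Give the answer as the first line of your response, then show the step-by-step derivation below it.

0-3(w=4) 1-2(w=12) 1-3(w=14) 2-4(w=5) 4-5(w=5)

step 1: add edge 0-3 (w=4); MST = {0-3(w=4)}
step 2: add edge 2-4 (w=5); MST = {0-3(w=4) 2-4(w=5)}
step 3: add edge 4-5 (w=5); MST = {0-3(w=4) 2-4(w=5) 4-5(w=5)}
step 4: add edge 1-2 (w=12); MST = {0-3(w=4) 1-2(w=12) 2-4(w=5) 4-5(w=5)}
step 5: add edge 1-3 (w=14); MST = {0-3(w=4) 1-2(w=12) 1-3(w=14) 2-4(w=5) 4-5(w=5)}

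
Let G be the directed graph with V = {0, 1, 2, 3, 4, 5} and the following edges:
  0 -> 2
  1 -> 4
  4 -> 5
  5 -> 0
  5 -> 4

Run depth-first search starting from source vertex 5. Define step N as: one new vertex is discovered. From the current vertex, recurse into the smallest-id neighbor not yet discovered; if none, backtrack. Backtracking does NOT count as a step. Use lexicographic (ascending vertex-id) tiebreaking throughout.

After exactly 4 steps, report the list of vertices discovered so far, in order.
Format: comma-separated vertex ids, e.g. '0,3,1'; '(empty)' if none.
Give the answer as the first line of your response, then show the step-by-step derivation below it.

5,0,2,4

step 1: discover 5; path=5; order=5
step 2: discover 0; path=5>0; order=5,0
step 3: discover 2; path=5>0>2; order=5,0,2
step 4: discover 4; path=5>4; order=5,0,2,4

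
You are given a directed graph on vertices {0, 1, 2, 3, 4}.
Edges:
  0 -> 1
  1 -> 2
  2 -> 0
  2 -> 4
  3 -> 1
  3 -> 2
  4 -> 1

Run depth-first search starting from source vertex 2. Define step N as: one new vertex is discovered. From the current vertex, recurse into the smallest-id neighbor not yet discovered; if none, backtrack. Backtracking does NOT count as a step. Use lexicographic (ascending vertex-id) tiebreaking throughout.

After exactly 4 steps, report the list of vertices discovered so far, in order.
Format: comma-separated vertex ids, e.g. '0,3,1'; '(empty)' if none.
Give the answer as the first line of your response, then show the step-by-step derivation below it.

2,0,1,4

step 1: discover 2; path=2; order=2
step 2: discover 0; path=2>0; order=2,0
step 3: discover 1; path=2>0>1; order=2,0,1
step 4: discover 4; path=2>4; order=2,0,1,4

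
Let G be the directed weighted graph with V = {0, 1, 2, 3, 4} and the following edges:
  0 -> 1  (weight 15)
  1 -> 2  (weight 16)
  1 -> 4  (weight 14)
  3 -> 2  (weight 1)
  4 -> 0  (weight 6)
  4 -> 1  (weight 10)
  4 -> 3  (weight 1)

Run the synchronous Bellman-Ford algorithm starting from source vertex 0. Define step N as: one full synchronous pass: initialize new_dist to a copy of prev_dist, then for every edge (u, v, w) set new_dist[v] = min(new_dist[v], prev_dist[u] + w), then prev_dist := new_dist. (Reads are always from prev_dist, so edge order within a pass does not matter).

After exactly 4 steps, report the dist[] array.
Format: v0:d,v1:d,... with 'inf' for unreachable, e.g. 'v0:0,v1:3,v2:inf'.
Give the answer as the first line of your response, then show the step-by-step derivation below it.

v0:0,v1:15,v2:31,v3:30,v4:29

step 1: dist = v0:0,v1:15,v2:inf,v3:inf,v4:inf
step 2: dist = v0:0,v1:15,v2:31,v3:inf,v4:29
step 3: dist = v0:0,v1:15,v2:31,v3:30,v4:29
step 4: dist = v0:0,v1:15,v2:31,v3:30,v4:29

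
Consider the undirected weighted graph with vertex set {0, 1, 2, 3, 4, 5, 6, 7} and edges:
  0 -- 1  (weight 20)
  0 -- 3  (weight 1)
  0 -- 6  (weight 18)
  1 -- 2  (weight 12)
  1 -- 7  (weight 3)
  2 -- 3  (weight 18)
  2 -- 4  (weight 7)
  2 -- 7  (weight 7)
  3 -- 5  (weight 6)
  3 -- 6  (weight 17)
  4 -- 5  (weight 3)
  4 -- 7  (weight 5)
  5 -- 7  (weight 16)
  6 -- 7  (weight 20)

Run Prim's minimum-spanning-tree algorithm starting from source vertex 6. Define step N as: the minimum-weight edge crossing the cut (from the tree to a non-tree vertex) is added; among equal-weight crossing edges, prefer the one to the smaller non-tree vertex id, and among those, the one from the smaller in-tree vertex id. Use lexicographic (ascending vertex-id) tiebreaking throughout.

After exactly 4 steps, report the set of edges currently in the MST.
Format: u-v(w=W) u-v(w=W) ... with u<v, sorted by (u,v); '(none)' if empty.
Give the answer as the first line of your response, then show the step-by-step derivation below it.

0-3(w=1) 3-5(w=6) 3-6(w=17) 4-5(w=3)

step 1: add edge 3-6 (w=17); MST = {3-6(w=17)}
step 2: add edge 0-3 (w=1); MST = {0-3(w=1) 3-6(w=17)}
step 3: add edge 3-5 (w=6); MST = {0-3(w=1) 3-5(w=6) 3-6(w=17)}
step 4: add edge 4-5 (w=3); MST = {0-3(w=1) 3-5(w=6) 3-6(w=17) 4-5(w=3)}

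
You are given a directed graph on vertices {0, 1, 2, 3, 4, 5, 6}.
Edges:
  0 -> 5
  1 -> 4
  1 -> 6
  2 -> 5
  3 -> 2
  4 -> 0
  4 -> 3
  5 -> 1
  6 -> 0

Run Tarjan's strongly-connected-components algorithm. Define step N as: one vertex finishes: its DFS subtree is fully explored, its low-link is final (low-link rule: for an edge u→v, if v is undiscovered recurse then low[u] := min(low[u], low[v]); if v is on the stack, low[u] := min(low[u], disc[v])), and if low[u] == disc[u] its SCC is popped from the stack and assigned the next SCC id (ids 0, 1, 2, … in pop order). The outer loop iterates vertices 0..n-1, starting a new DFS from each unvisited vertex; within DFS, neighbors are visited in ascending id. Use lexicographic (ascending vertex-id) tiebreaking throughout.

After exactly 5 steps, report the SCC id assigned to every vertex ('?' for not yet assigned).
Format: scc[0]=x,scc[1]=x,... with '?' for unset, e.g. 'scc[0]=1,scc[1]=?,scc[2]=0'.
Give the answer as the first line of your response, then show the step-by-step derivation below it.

scc[0]=?,scc[1]=?,scc[2]=?,scc[3]=?,scc[4]=?,scc[5]=?,scc[6]=?

step 1: low=(low[0]=0,low[1]=2,low[2]=1,low[3]=4,low[4]=0,low[5]=1,low[6]=?); scc=(scc[0]=?,scc[1]=?,scc[2]=?,scc[3]=?,scc[4]=?,scc[5]=?,scc[6]=?)
step 2: low=(low[0]=0,low[1]=2,low[2]=1,low[3]=1,low[4]=0,low[5]=1,low[6]=?); scc=(scc[0]=?,scc[1]=?,scc[2]=?,scc[3]=?,scc[4]=?,scc[5]=?,scc[6]=?)
step 3: low=(low[0]=0,low[1]=2,low[2]=1,low[3]=1,low[4]=0,low[5]=1,low[6]=?); scc=(scc[0]=?,scc[1]=?,scc[2]=?,scc[3]=?,scc[4]=?,scc[5]=?,scc[6]=?)
step 4: low=(low[0]=0,low[1]=0,low[2]=1,low[3]=1,low[4]=0,low[5]=1,low[6]=0); scc=(scc[0]=?,scc[1]=?,scc[2]=?,scc[3]=?,scc[4]=?,scc[5]=?,scc[6]=?)
step 5: low=(low[0]=0,low[1]=0,low[2]=1,low[3]=1,low[4]=0,low[5]=1,low[6]=0); scc=(scc[0]=?,scc[1]=?,scc[2]=?,scc[3]=?,scc[4]=?,scc[5]=?,scc[6]=?)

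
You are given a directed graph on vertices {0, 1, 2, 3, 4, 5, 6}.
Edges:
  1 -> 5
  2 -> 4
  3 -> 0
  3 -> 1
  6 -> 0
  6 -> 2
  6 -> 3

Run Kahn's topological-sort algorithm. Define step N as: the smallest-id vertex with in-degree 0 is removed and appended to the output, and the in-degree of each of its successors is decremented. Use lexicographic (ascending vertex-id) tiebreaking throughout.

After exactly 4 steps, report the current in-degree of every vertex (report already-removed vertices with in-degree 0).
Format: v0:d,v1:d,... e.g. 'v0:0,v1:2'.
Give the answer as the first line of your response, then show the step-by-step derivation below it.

v0:0,v1:0,v2:0,v3:0,v4:0,v5:1,v6:0

step 1: output 6; order=[6]; indeg=(1,1,0,0,1,1,0)
step 2: output 2; order=[6,2]; indeg=(1,1,0,0,0,1,0)
step 3: output 3; order=[6,2,3]; indeg=(0,0,0,0,0,1,0)
step 4: output 0; order=[6,2,3,0]; indeg=(0,0,0,0,0,1,0)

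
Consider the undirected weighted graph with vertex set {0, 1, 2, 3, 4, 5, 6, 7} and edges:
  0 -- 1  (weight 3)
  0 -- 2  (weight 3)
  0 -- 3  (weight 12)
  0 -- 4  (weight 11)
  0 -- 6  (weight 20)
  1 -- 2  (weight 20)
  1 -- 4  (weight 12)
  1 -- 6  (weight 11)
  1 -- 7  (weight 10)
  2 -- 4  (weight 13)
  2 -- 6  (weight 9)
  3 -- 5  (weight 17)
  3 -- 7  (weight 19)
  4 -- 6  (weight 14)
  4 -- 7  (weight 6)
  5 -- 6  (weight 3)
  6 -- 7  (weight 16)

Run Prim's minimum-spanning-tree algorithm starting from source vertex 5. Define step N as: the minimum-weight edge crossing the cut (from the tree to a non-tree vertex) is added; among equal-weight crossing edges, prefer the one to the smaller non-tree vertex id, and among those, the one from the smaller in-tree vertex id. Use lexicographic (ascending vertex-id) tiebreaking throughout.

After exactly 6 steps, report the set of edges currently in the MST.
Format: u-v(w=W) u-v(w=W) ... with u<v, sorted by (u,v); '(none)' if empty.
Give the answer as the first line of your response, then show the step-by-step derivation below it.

0-1(w=3) 0-2(w=3) 1-7(w=10) 2-6(w=9) 4-7(w=6) 5-6(w=3)

step 1: add edge 5-6 (w=3); MST = {5-6(w=3)}
step 2: add edge 2-6 (w=9); MST = {2-6(w=9) 5-6(w=3)}
step 3: add edge 0-2 (w=3); MST = {0-2(w=3) 2-6(w=9) 5-6(w=3)}
step 4: add edge 0-1 (w=3); MST = {0-1(w=3) 0-2(w=3) 2-6(w=9) 5-6(w=3)}
step 5: add edge 1-7 (w=10); MST = {0-1(w=3) 0-2(w=3) 1-7(w=10) 2-6(w=9) 5-6(w=3)}
step 6: add edge 4-7 (w=6); MST = {0-1(w=3) 0-2(w=3) 1-7(w=10) 2-6(w=9) 4-7(w=6) 5-6(w=3)}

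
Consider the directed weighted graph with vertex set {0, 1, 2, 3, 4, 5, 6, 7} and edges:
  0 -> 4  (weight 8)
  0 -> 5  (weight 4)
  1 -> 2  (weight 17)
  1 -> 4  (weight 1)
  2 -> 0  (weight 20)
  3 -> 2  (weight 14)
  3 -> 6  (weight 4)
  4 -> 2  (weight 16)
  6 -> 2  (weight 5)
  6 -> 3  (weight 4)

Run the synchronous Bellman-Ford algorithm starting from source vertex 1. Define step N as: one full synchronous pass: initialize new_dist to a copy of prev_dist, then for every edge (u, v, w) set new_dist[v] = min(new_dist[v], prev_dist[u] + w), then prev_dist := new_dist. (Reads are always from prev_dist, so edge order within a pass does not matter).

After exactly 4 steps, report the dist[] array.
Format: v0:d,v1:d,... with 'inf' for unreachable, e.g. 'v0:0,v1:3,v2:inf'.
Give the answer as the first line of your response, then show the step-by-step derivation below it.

v0:37,v1:0,v2:17,v3:inf,v4:1,v5:41,v6:inf,v7:inf

step 1: dist = v0:inf,v1:0,v2:17,v3:inf,v4:1,v5:inf,v6:inf,v7:inf
step 2: dist = v0:37,v1:0,v2:17,v3:inf,v4:1,v5:inf,v6:inf,v7:inf
step 3: dist = v0:37,v1:0,v2:17,v3:inf,v4:1,v5:41,v6:inf,v7:inf
step 4: dist = v0:37,v1:0,v2:17,v3:inf,v4:1,v5:41,v6:inf,v7:inf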